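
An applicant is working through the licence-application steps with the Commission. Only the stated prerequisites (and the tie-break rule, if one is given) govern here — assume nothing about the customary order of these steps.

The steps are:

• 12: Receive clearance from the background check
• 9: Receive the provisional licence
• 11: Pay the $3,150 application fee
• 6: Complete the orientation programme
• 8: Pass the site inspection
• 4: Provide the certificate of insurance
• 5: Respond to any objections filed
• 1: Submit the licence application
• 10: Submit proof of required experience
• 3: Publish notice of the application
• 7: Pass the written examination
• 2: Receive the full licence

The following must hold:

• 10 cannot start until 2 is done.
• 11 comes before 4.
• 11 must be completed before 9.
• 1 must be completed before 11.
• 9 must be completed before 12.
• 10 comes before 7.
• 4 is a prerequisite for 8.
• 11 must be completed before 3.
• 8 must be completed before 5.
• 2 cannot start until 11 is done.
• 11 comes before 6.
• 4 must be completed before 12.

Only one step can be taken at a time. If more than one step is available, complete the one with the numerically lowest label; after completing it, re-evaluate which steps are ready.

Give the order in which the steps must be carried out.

1, 11, 2, 3, 4, 6, 8, 5, 9, 10, 7, 12

1 has no prerequisites → 1 first.
11 needed 1, now all done → 11.
2, 3, 4, 6 and 9 are all available; 2 has the earlier label → 2.
3, 4, 6, 9 and 10 are all available; 3 has the earlier label → 3.
4, 6, 9 and 10 are all available; 4 has the earlier label → 4.
8 now also ready, so the ready set is {6, 8, 9, 10}; 6 has the earlier label → 6.
Now 8, 9 and 10 have their prerequisites met. 8 has the earlier label, so 8 next.
5 now also ready, so the ready set is {5, 9, 10}; 5 has the earlier label → 5.
9 and 10 are both available; 9 has the earlier label → 9.
12 now also ready, so the ready set is {10, 12}; 10 has the earlier label → 10.
7 now also ready, so the ready set is {7, 12}; 7 has the earlier label → 7.
12 needed 4 and 9, now all done → 12.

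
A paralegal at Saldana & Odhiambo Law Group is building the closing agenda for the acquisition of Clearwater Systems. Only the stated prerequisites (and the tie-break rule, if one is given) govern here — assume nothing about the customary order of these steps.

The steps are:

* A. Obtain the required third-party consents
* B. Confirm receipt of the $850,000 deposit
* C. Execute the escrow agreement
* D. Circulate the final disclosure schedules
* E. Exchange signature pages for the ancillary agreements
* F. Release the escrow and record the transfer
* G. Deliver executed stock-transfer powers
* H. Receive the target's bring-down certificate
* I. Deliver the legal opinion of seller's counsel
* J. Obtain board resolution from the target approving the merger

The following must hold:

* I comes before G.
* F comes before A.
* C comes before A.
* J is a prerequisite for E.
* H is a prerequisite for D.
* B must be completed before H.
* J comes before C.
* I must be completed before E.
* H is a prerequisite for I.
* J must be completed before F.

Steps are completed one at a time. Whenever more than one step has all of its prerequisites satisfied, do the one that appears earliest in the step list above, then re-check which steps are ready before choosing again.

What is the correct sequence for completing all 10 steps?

B → H → D → I → G → J → C → E → F → A

B and J have no prerequisites; B is listed earlier, so B is first.
Ready: H and J. H is listed earlier → H.
Now D, I and J have their prerequisites met. D is listed earlier, so D next.
I and J are both available; I is listed earlier → I.
Now G and J have their prerequisites met. G is listed earlier, so G next.
That leaves J as the only ready step → J.
Now C, E and F have their prerequisites met. C is listed earlier, so C next.
Now E and F have their prerequisites met. E is listed earlier, so E next.
F needed J, now all done → F.
A is the only step now ready → A.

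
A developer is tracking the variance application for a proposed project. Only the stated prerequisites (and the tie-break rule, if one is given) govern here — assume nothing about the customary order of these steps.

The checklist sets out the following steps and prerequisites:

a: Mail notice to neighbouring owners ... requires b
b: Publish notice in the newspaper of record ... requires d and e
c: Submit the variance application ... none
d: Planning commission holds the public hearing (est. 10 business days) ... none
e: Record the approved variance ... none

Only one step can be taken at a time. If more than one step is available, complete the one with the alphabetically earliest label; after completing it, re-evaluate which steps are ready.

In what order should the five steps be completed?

c, d, e, b, a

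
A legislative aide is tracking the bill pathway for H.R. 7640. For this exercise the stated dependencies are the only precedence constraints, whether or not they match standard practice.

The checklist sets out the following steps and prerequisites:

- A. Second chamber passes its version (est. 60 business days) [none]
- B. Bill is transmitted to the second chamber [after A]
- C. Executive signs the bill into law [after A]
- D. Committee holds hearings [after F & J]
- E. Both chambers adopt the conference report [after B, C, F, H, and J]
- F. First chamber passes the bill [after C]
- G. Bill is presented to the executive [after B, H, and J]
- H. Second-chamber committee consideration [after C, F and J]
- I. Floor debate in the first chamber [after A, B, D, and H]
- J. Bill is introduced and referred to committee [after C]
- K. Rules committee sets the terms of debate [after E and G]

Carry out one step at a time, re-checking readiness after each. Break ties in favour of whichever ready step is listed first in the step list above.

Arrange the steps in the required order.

A → B → C → F → J → D → H → E → G → I → K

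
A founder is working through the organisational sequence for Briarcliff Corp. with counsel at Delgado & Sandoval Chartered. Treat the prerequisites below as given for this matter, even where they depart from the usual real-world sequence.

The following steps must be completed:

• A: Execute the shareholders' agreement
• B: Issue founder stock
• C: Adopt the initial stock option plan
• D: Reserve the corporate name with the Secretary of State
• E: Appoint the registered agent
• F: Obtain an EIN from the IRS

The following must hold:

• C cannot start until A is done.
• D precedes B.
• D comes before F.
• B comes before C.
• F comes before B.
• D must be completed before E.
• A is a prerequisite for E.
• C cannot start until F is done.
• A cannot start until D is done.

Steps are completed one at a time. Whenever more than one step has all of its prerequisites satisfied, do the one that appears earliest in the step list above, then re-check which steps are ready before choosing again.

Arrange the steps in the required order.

D → A → E → F → B → C

D is the only step with nothing outstanding, so it goes first.
Now A and F have their prerequisites met. A is listed earlier, so A next.
E now also ready, so the ready set is {E, F}; E is listed earlier → E.
Next only F has its prerequisites met → F.
That leaves B as the only ready step → B.
That leaves C as the only ready step → C.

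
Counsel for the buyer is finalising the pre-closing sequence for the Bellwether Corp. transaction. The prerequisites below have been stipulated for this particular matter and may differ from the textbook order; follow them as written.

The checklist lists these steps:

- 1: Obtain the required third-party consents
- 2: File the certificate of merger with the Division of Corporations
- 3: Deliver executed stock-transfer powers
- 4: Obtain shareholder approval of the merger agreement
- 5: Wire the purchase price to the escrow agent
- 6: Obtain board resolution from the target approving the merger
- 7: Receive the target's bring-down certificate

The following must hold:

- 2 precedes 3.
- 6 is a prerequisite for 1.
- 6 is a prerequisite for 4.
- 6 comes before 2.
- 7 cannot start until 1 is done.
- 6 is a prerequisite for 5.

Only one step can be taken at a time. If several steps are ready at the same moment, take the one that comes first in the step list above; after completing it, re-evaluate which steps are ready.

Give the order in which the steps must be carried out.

6 has no prerequisites → 6 first.
Ready: 1, 2, 4 and 5. 1 is listed earlier → 1.
7 now also ready, so the ready set is {2, 4, 5, 7}; 2 is listed earlier → 2.
3 now also ready, so the ready set is {3, 4, 5, 7}; 3 is listed earlier → 3.
Now 4, 5 and 7 have their prerequisites met. 4 is listed earlier, so 4 next.
5 and 7 are both available; 5 is listed earlier → 5.
That leaves 7 as the only ready step → 7.

6, 1, 2, 3, 4, 5, 7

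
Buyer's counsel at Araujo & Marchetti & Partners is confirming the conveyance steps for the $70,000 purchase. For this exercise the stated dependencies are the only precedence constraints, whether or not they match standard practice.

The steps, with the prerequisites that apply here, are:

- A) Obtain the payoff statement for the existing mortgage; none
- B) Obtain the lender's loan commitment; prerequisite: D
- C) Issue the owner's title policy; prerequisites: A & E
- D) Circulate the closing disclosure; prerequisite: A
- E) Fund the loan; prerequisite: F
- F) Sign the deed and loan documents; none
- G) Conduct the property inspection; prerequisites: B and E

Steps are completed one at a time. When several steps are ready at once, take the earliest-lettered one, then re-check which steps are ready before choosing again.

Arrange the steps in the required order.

A, D, B, F, E, C, G

Nothing is required for A and F. A has the earlier label → A first.
Ready: D and F. D has the earlier label → D.
Now B and F have their prerequisites met. B has the earlier label, so B next.
Next only F has its prerequisites met → F.
Next only E has its prerequisites met → E.
Ready: C and G. C has the earlier label → C.
G needed B and E, now all done → G.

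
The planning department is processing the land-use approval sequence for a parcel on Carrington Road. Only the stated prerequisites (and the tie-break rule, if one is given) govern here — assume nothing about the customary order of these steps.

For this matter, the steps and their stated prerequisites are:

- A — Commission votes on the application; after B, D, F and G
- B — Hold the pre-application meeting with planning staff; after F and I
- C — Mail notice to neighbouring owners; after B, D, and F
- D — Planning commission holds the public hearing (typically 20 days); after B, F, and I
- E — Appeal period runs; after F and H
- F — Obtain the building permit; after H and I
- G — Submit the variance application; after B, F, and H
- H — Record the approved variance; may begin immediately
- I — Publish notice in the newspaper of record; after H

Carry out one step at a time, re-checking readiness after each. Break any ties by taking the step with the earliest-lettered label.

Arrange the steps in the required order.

H is the only step with nothing outstanding, so it goes first.
That leaves I as the only ready step → I.
Next only F has its prerequisites met → F.
Ready: B and E. B has the earlier label → B.
D and G now also ready, so the ready set is {D, E, G}; D has the earlier label → D.
C now also ready, so the ready set is {C, E, G}; C has the earlier label → C.
E and G are both available; E has the earlier label → E.
Next only G has its prerequisites met → G.
A needed B, D, F and G, now all done → A.

H I F B D C E G A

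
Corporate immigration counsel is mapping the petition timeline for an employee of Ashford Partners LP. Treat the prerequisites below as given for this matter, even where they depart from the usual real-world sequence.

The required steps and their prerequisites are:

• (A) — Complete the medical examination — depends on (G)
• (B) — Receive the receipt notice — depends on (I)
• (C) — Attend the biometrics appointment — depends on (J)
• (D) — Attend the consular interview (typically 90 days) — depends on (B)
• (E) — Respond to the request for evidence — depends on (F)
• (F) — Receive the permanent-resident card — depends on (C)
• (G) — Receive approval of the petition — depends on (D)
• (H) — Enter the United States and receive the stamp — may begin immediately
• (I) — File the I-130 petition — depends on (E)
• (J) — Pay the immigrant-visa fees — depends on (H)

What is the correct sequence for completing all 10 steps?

(H) has no prerequisites → (H) first.
Next only (J) has its prerequisites met → (J).
(C) is the only step now ready → (C).
(F) is the only step now ready → (F).
(E) needed (F), now all done → (E).
That leaves (I) as the only ready step → (I).
(B) needed (I), now all done → (B).
(D) needed (B), now all done → (D).
(G) needed (D), now all done → (G).
Next only (A) has its prerequisites met → (A).

(H), (J), (C), (F), (E), (I), (B), (D), (G), (A)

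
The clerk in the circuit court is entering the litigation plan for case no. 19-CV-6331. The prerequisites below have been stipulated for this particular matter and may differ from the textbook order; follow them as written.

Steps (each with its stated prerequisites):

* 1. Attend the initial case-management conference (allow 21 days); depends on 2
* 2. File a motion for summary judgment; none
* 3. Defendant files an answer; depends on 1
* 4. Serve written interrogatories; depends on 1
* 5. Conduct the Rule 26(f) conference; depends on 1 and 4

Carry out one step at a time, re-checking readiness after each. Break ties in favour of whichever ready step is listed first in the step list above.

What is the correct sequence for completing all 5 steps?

2 1 3 4 5

2 is the only step with nothing outstanding, so it goes first.
1 is the only step now ready → 1.
3 and 4 are both available; 3 is listed earlier → 3.
4 needed 1, now all done → 4.
5 needed 1 and 4, now all done → 5.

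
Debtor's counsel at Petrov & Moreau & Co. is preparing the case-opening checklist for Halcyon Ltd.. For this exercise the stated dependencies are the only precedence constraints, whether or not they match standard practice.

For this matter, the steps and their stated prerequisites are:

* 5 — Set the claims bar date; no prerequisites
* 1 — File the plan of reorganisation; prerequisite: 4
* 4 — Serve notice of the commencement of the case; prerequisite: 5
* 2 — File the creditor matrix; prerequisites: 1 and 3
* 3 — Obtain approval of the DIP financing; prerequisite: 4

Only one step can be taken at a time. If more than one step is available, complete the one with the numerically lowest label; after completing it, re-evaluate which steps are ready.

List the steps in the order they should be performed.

5 → 4 → 1 → 3 → 2

5 has no prerequisites → 5 first.
That leaves 4 as the only ready step → 4.
1 and 3 are both available; 1 has the earlier label → 1.
3 needed 4, now all done → 3.
2 is the only step now ready → 2.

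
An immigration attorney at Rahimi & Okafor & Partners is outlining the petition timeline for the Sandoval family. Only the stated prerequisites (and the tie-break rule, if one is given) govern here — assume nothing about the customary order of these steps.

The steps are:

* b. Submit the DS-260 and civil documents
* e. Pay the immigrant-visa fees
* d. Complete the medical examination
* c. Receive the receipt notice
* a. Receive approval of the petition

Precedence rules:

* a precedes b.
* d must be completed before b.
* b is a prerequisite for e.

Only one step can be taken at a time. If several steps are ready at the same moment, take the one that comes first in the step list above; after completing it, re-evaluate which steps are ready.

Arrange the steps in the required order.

Nothing is required for d, c and a. d is listed earlier → d first.
Ready: c and a. c is listed earlier → c.
Next only a has its prerequisites met → a.
b needed d and a, now all done → b.
e needed b, now all done → e.

d c a b e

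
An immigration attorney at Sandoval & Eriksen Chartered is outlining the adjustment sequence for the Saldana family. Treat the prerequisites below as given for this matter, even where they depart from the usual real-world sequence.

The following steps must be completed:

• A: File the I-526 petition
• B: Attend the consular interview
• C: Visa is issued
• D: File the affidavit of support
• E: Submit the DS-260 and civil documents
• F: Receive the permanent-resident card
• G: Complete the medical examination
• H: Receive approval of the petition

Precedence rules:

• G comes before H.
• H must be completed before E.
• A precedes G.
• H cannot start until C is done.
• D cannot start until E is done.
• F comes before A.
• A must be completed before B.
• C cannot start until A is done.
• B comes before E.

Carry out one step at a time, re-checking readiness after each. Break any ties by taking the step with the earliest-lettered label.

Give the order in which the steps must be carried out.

F → A → B → C → G → H → E → D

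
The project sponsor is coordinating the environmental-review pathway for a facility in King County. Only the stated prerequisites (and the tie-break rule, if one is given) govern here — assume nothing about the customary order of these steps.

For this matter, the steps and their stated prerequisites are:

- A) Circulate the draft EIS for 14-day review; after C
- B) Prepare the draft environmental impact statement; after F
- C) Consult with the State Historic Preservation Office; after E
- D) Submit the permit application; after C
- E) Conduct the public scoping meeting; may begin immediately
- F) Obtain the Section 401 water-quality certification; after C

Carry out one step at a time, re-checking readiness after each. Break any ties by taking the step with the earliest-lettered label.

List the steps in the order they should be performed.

E, C, A, D, F, B

E has no prerequisites → E first.
That leaves C as the only ready step → C.
Now A, D and F have their prerequisites met. A has the earlier label, so A next.
Ready: D and F. D has the earlier label → D.
F is the only step now ready → F.
B needed F, now all done → B.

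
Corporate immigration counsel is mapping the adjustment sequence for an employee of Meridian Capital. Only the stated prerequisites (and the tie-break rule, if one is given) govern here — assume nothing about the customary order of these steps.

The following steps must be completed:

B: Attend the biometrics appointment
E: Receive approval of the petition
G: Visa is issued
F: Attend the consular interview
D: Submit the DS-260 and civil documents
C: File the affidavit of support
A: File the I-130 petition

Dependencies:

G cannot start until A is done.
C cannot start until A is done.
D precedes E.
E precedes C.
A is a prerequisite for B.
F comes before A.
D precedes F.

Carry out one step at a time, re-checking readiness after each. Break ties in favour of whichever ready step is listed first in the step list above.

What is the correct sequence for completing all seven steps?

D is the only step with nothing outstanding, so it goes first.
Now E and F have their prerequisites met. E is listed earlier, so E next.
F needed D, now all done → F.
A needed F, now all done → A.
Ready: B, G and C. B is listed earlier → B.
Ready: G and C. G is listed earlier → G.
C needed E and A, now all done → C.

D, E, F, A, B, G, C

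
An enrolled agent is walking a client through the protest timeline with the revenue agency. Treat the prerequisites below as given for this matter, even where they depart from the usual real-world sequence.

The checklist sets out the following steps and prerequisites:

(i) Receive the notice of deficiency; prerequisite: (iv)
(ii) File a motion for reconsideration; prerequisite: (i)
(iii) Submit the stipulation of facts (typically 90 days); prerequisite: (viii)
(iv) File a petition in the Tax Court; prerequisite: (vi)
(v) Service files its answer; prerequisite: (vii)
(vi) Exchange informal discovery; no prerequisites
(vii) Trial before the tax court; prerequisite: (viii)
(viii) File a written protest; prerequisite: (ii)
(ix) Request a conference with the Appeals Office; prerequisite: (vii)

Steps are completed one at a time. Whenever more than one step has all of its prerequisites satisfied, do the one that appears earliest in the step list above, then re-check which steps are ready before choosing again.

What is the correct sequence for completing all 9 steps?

(vi) → (iv) → (i) → (ii) → (viii) → (iii) → (vii) → (v) → (ix)

Only (vi) has no prerequisites, so it is first.
(iv) needed (vi), now all done → (iv).
That leaves (i) as the only ready step → (i).
Next only (ii) has its prerequisites met → (ii).
(viii) is the only step now ready → (viii).
(iii) and (vii) are both available; (iii) is listed earlier → (iii).
That leaves (vii) as the only ready step → (vii).
Now (v) and (ix) have their prerequisites met. (v) is listed earlier, so (v) next.
(ix) needed (vii), now all done → (ix).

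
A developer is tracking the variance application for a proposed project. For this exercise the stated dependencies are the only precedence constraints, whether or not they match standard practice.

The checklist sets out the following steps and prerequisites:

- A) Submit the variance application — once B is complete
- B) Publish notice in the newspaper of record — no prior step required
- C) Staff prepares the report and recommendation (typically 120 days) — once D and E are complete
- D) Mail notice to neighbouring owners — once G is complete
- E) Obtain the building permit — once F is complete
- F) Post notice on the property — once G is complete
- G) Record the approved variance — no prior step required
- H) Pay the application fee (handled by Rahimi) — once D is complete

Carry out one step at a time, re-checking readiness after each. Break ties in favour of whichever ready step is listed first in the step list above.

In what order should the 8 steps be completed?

B A G D F E C H

Nothing is required for B and G. B is listed earlier → B first.
Ready: A and G. A is listed earlier → A.
G is the only step now ready → G.
Ready: D and F. D is listed earlier → D.
H now also ready, so the ready set is {F, H}; F is listed earlier → F.
E now also ready, so the ready set is {E, H}; E is listed earlier → E.
C now also ready, so the ready set is {C, H}; C is listed earlier → C.
That leaves H as the only ready step → H.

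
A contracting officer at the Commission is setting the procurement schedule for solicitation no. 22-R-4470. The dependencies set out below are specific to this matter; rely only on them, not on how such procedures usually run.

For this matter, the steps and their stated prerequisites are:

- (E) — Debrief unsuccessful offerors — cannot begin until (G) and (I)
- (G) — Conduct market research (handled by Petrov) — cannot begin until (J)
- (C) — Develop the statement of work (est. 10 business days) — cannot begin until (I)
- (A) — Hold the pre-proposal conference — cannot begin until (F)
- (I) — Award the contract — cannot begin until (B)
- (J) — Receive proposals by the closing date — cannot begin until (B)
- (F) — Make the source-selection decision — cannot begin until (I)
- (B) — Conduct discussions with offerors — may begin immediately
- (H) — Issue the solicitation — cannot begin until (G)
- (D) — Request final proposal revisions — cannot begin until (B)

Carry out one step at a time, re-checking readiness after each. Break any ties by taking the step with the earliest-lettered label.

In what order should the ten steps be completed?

(B) → (D) → (I) → (C) → (F) → (A) → (J) → (G) → (E) → (H)

Only (B) has no prerequisites, so it is first.
Ready: (D), (I) and (J). (D) has the earlier label → (D).
Now (I) and (J) have their prerequisites met. (I) has the earlier label, so (I) next.
Ready: (C), (F) and (J). (C) has the earlier label → (C).
Now (F) and (J) have their prerequisites met. (F) has the earlier label, so (F) next.
(A) and (J) are both available; (A) has the earlier label → (A).
(J) needed (B), now all done → (J).
(G) is the only step now ready → (G).
Ready: (E) and (H). (E) has the earlier label → (E).
(H) needed (G), now all done → (H).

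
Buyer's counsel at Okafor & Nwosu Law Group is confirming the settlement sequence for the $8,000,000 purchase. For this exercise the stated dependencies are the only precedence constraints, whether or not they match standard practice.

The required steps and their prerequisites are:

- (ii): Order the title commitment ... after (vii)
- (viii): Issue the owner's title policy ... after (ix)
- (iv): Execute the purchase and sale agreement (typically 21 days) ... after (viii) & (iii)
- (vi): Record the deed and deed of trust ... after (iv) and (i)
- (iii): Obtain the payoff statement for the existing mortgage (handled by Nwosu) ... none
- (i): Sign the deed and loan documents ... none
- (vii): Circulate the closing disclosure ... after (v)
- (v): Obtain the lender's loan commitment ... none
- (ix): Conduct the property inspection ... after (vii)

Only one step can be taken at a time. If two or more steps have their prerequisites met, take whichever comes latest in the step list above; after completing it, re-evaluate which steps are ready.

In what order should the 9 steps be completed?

(v), (i) and (iii) have no prerequisites; (v) is listed later, so (v) is first.
(vii) now also ready, so the ready set is {(vii), (i), (iii)}; (vii) is listed later → (vii).
(ix) and (ii) now also ready, so the ready set is {(ix), (i), (iii), (ii)}; (ix) is listed later → (ix).
Ready: (i), (iii), (viii) and (ii). (i) is listed later → (i).
Ready: (iii), (viii) and (ii). (iii) is listed later → (iii).
(viii) and (ii) are both available; (viii) is listed later → (viii).
(iv) now also ready, so the ready set is {(iv), (ii)}; (iv) is listed later → (iv).
(vi) now also ready, so the ready set is {(vi), (ii)}; (vi) is listed later → (vi).
(ii) is the only step now ready → (ii).

(v), (vii), (ix), (i), (iii), (viii), (iv), (vi), (ii)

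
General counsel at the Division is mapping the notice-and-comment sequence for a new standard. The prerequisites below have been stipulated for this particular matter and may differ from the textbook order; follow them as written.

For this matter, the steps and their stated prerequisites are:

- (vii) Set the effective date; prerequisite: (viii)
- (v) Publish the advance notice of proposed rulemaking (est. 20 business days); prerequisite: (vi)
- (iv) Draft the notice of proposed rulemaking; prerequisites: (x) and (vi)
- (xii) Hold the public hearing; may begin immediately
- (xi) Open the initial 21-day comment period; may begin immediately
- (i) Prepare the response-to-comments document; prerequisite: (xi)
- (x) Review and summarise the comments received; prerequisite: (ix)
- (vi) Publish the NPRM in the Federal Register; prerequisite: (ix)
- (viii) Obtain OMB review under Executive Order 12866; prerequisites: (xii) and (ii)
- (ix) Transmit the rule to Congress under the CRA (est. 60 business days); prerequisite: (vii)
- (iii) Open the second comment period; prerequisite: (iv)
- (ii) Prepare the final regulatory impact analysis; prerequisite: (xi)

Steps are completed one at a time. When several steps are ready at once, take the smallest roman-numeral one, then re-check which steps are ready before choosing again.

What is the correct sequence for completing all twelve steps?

(xi) → (i) → (ii) → (xii) → (viii) → (vii) → (ix) → (vi) → (v) → (x) → (iv) → (iii)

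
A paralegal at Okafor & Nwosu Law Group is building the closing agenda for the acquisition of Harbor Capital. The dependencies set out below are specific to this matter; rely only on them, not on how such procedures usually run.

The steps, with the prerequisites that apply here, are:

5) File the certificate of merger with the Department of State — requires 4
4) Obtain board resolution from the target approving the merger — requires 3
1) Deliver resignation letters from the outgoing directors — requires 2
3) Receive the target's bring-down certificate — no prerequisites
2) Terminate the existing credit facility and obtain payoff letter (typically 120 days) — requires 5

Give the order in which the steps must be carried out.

3 is the only step with nothing outstanding, so it goes first.
Next only 4 has its prerequisites met → 4.
That leaves 5 as the only ready step → 5.
2 is the only step now ready → 2.
1 is the only step now ready → 1.

3, 4, 5, 2, 1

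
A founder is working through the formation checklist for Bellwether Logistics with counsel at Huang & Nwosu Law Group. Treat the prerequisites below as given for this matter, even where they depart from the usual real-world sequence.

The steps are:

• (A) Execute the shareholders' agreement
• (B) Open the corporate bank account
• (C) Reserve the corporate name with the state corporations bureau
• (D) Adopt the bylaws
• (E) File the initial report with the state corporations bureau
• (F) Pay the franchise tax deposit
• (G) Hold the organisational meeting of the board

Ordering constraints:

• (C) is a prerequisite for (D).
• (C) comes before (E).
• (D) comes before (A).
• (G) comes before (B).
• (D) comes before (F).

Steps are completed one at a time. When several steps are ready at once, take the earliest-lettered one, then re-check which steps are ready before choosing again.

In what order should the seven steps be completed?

Nothing is required for (C) and (G). (C) has the earlier label → (C) first.
(D) and (E) now also ready, so the ready set is {(D), (E), (G)}; (D) has the earlier label → (D).
(A), (E), (F) and (G) are all available; (A) has the earlier label → (A).
(E), (F) and (G) are all available; (E) has the earlier label → (E).
Ready: (F) and (G). (F) has the earlier label → (F).
Next only (G) has its prerequisites met → (G).
(B) is the only step now ready → (B).

(C), (D), (A), (E), (F), (G), (B)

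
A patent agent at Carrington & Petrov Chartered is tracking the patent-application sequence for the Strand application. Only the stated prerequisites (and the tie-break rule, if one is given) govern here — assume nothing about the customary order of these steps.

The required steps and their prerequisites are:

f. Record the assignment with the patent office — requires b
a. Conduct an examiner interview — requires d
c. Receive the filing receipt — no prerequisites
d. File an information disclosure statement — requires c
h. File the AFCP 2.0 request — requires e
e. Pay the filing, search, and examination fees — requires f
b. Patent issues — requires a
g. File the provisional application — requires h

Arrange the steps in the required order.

c → d → a → b → f → e → h → g

c has no prerequisites → c first.
d is the only step now ready → d.
That leaves a as the only ready step → a.
b needed a, now all done → b.
Next only f has its prerequisites met → f.
e needed f, now all done → e.
That leaves h as the only ready step → h.
g is the only step now ready → g.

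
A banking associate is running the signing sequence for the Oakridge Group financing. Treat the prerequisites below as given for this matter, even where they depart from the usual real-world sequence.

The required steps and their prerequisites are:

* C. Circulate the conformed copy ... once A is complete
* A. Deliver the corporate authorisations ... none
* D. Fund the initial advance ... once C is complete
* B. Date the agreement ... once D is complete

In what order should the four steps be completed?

A → C → D → B

A is the only step with nothing outstanding, so it goes first.
C is the only step now ready → C.
Next only D has its prerequisites met → D.
B needed D, now all done → B.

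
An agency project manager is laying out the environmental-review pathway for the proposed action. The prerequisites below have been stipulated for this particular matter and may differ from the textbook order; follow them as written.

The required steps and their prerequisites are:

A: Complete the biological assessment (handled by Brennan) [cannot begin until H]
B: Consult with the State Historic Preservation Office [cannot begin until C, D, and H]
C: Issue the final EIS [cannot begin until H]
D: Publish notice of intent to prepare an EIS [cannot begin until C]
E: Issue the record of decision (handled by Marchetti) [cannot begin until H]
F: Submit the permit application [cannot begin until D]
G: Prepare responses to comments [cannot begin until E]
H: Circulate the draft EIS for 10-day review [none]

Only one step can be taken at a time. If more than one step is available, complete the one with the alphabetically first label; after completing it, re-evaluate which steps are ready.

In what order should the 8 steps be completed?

H → A → C → D → B → E → F → G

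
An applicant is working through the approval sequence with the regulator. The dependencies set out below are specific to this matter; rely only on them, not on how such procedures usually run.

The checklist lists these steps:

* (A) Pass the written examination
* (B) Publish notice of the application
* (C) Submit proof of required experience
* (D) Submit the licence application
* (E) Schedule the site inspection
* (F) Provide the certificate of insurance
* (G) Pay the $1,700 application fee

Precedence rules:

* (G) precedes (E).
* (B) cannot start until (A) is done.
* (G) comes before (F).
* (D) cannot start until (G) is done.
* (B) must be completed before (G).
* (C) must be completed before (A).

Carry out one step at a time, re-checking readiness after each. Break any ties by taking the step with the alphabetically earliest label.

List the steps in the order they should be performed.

(C) has no prerequisites → (C) first.
Next only (A) has its prerequisites met → (A).
(B) needed (A), now all done → (B).
(G) is the only step now ready → (G).
(D), (E) and (F) are all available; (D) has the earlier label → (D).
Now (E) and (F) have their prerequisites met. (E) has the earlier label, so (E) next.
(F) needed (G), now all done → (F).

(C), (A), (B), (G), (D), (E), (F)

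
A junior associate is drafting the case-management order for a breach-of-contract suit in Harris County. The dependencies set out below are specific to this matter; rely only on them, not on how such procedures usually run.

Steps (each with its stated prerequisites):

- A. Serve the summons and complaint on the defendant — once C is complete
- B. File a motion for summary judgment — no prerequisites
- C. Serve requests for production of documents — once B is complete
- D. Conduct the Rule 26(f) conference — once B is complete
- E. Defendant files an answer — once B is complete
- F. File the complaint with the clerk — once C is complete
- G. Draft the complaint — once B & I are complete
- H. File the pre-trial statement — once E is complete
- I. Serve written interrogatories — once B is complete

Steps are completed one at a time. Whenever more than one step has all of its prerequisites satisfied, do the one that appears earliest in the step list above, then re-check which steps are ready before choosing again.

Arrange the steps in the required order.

B has no prerequisites → B first.
C, D, E and I are all available; C is listed earlier → C.
A and F now also ready, so the ready set is {A, D, E, F, I}; A is listed earlier → A.
Now D, E, F and I have their prerequisites met. D is listed earlier, so D next.
Now E, F and I have their prerequisites met. E is listed earlier, so E next.
F, H and I are all available; F is listed earlier → F.
Now H and I have their prerequisites met. H is listed earlier, so H next.
I is the only step now ready → I.
Next only G has its prerequisites met → G.

B, C, A, D, E, F, H, I, G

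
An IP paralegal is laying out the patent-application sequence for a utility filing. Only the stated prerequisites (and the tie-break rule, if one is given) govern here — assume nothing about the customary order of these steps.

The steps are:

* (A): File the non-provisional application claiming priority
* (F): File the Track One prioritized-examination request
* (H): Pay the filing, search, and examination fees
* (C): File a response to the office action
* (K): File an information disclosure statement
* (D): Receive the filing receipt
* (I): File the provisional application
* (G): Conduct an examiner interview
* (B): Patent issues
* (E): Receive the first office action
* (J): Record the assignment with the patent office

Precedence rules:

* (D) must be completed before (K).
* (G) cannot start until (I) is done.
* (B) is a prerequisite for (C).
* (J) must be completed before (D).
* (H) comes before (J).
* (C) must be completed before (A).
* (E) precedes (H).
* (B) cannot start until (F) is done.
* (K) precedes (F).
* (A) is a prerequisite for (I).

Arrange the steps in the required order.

(E), (H), (J), (D), (K), (F), (B), (C), (A), (I), (G)

Only (E) has no prerequisites, so it is first.
That leaves (H) as the only ready step → (H).
(J) is the only step now ready → (J).
(D) needed (J), now all done → (D).
That leaves (K) as the only ready step → (K).
(F) needed (K), now all done → (F).
That leaves (B) as the only ready step → (B).
Next only (C) has its prerequisites met → (C).
(A) needed (C), now all done → (A).
(I) needed (A), now all done → (I).
(G) needed (I), now all done → (G).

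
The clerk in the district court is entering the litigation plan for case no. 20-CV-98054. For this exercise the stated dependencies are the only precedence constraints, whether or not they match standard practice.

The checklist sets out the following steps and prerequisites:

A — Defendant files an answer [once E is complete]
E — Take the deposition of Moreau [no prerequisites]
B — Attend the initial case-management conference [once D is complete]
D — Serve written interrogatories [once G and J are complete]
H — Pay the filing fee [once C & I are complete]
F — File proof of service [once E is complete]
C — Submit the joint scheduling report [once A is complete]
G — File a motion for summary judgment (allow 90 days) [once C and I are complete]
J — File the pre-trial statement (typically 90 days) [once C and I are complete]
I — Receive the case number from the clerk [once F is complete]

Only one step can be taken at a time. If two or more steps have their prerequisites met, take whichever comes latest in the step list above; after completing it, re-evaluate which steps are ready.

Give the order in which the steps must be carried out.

E → F → I → A → C → J → G → H → D → B

Only E has no prerequisites, so it is first.
Now F and A have their prerequisites met. F is listed later, so F next.
I now also ready, so the ready set is {I, A}; I is listed later → I.
A is the only step now ready → A.
That leaves C as the only ready step → C.
Now J, G and H have their prerequisites met. J is listed later, so J next.
Now G and H have their prerequisites met. G is listed later, so G next.
H and D are both available; H is listed later → H.
D needed J and G, now all done → D.
B needed D, now all done → B.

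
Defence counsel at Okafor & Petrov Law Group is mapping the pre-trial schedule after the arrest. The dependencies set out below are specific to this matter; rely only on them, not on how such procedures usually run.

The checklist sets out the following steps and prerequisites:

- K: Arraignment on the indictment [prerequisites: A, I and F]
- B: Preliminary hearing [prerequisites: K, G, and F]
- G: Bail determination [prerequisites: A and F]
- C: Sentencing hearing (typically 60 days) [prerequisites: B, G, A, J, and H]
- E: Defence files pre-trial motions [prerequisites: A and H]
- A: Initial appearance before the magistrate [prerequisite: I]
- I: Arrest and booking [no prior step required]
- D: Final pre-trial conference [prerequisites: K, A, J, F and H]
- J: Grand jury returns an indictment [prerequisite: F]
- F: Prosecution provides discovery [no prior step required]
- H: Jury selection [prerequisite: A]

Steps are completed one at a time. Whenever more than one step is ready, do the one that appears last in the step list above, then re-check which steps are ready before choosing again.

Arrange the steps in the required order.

F and I have no prerequisites; F is listed later, so F is first.
J now also ready, so the ready set is {J, I}; J is listed later → J.
Next only I has its prerequisites met → I.
A needed I, now all done → A.
H, G and K are all available; H is listed later → H.
Ready: E, G and K. E is listed later → E.
G and K are both available; G is listed later → G.
Next only K has its prerequisites met → K.
D and B are both available; D is listed later → D.
B needed F, G and K, now all done → B.
C needed H, J, A, G and B, now all done → C.

F, J, I, A, H, E, G, K, D, B, C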